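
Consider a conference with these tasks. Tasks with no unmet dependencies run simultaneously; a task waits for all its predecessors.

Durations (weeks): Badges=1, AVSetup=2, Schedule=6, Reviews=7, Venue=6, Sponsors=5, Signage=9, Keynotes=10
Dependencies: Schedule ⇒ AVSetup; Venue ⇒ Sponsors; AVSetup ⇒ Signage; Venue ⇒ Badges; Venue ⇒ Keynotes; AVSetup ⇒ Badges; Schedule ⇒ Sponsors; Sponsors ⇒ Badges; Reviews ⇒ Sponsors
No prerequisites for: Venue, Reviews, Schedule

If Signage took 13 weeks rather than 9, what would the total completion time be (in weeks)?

As given, the longest chain is Schedule→AVSetup→Signage = 6+2+9 = 17, so the finish is 17 weeks.
Since Signage is critical, the +4 change carries straight to that chain (now 21 weeks).
The critical path is still Schedule→AVSetup→Signage; finish is now 21 weeks.

21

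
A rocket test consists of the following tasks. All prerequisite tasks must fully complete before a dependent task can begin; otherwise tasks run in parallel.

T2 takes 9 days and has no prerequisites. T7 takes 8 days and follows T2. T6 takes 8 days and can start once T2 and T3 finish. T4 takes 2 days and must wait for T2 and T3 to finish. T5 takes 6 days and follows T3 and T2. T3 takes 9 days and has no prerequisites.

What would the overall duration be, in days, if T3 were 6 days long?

Critical path before the change: T3→T6 = 9+8 = 17 giving 17 days.
T3 is on the critical path; changing it to 6 makes that path 14 days.
New critical path: T2→T6 = 9+8 = 17 ⇒ 17 days.

17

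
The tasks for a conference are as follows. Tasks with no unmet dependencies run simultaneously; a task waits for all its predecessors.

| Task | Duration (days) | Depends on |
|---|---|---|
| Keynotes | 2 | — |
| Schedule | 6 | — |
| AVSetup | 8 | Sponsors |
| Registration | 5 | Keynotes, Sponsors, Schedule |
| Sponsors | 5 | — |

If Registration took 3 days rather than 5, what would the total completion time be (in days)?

13

Baseline: Sponsors→AVSetup = 5+8 = 13 → 13 days.
Registration has 2 days of float (longest path through it is 11).
The critical path is still Sponsors→AVSetup; finish is now 13 days.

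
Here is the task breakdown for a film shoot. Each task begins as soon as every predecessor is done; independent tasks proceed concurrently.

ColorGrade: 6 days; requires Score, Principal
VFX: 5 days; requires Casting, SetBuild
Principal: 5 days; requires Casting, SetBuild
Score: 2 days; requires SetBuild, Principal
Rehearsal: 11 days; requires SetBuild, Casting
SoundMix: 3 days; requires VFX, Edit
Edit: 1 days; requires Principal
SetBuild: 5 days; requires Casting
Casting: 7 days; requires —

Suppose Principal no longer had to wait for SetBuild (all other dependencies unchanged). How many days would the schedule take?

23

Original critical path: Casting→SetBuild→Principal→Score→ColorGrade = 7+5+5+2+6 = 25 ⇒ 25 days.
Without SetBuild→Principal, Principal's earliest start moves from 12 to 7.
New critical path: Casting→SetBuild→Rehearsal = 7+5+11 = 23 ⇒ 23 days.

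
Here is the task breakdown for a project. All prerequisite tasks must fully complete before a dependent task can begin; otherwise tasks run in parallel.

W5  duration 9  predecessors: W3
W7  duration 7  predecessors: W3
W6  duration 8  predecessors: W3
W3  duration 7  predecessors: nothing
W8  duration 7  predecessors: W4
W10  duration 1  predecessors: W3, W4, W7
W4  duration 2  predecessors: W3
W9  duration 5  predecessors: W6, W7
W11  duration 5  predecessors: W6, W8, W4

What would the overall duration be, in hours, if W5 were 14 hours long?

Actual critical path: W3→W4→W8→W11 = 7+2+7+5 = 21 ⇒ 21 hours.
W5 has 5 hours of float (longest path through it is 16).
The critical path is still W3→W4→W8→W11; finish is now 21 hours.

21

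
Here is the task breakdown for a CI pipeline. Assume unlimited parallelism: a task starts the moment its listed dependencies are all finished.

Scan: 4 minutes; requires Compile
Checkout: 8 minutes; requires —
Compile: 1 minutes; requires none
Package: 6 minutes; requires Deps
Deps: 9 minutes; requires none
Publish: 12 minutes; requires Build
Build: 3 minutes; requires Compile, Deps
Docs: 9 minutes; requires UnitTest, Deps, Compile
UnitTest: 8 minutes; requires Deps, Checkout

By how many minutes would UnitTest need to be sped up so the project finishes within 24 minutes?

Current finish: 26 minutes; target: 24.
UnitTest is on every critical path, so each minute cut from UnitTest cuts the finish by one (this holds down to a finish of 24).
Need 26 − 24 = 2 minutes off UnitTest → UnitTest becomes 6 minutes, finish becomes 24.

2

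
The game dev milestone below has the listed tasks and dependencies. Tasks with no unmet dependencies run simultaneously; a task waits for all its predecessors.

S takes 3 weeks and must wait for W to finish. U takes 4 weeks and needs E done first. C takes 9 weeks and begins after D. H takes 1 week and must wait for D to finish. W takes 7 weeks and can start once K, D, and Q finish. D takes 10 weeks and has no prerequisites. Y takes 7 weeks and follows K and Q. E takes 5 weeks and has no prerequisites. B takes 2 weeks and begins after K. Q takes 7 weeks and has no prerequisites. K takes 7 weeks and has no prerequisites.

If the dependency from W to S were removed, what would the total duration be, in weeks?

19

With the dependency in place, D→W→S = 10+7+3 = 20 sets the finish at 20 weeks.
Without W→S, S's earliest start moves from 17 to 0.
After: D→C = 10+9 = 19 → 19 weeks.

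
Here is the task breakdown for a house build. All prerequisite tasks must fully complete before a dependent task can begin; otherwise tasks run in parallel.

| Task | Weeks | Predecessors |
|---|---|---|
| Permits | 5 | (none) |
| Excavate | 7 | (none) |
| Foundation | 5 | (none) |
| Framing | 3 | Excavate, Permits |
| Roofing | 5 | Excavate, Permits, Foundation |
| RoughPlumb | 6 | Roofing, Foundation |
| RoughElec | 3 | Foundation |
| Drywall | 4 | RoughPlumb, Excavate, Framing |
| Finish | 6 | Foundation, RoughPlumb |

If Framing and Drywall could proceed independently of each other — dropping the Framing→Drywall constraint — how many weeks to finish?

24

Before: longest chain Excavate→Roofing→RoughPlumb→Finish = 7+5+6+6 = 24, finish 24.
Dropping Framing→Drywall doesn't change Drywall's earliest start (18); another predecessor still binds.
The longest chain is now Excavate→Roofing→RoughPlumb→Finish = 7+5+6+6 = 24, so the schedule takes 24 weeks.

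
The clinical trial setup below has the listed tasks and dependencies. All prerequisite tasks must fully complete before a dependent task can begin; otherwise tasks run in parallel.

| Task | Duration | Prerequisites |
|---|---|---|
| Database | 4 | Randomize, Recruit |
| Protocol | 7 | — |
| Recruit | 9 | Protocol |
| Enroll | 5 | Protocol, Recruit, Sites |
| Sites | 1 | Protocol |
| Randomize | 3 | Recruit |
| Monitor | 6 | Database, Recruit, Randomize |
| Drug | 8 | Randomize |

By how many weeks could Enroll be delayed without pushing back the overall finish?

The longest chain is Protocol→Recruit→Randomize→Database→Monitor = 7+9+3+4+6 = 29; overall finish 29 weeks.
The longest chain containing Enroll totals 21 weeks.
So Enroll can slip 29 − 21 = 8 weeks.

8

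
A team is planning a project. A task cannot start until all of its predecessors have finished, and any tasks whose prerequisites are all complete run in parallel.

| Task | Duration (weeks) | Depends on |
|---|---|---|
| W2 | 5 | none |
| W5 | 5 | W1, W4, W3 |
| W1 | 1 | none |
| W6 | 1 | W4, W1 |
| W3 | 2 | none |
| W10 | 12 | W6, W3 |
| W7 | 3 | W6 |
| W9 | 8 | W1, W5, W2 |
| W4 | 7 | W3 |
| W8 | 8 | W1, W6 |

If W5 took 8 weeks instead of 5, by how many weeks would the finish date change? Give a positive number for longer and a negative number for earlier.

3

The binding path is W3→W4→W5→W9 = 2+7+5+8 = 22; finish at 22 weeks.
W5 lies on that path, so at 8 weeks the path becomes 25 weeks.
No other chain overtakes it, so the finish is 25 weeks.
Change in finish: 25 − 22 = +3 weeks.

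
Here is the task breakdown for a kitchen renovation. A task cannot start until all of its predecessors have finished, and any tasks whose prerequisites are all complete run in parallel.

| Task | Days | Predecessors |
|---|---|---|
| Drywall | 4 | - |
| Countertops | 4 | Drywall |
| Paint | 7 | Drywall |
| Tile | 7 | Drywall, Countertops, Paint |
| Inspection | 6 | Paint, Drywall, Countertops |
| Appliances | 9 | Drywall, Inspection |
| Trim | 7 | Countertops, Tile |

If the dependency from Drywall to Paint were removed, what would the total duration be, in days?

23

With the dependency in place, Drywall→Paint→Inspection→Appliances = 4+7+6+9 = 26 sets the finish at 26 days.
Without Drywall→Paint, Paint's earliest start moves from 4 to 0.
After: Drywall→Countertops→Inspection→Appliances = 4+4+6+9 = 23 → 23 days.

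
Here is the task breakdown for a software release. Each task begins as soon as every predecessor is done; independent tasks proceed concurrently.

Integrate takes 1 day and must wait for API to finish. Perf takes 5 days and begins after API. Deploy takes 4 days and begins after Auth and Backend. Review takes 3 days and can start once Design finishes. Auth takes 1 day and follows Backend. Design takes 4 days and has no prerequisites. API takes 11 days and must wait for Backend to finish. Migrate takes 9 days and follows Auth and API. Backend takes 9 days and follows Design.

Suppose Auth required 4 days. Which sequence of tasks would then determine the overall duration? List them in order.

Critical path before the change: Design→Backend→API→Migrate = 4+9+11+9 = 33 giving 33 days.
Auth has 10 days of float (longest path through it is 23).
No other chain overtakes it, so the finish is 33 days.

Design, Backend, API, Migrate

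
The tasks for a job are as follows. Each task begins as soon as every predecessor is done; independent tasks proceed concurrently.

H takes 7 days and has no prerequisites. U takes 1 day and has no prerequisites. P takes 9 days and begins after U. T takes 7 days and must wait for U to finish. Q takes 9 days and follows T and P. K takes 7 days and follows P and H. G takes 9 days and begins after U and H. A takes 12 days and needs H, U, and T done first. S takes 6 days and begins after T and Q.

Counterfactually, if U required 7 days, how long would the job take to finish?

Critical path before the change: U→P→Q→S = 1+9+9+6 = 25 giving 25 days.
Since U is critical, the +6 change carries straight to that chain (now 31 days).
That remains the longest chain; total 31 days.

31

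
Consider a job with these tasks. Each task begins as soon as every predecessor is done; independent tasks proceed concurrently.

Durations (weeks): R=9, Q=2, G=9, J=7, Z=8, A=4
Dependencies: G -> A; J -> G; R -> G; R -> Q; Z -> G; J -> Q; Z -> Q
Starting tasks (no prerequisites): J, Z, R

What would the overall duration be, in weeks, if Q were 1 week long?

Actual critical path: R→G→A = 9+9+4 = 22 ⇒ 22 weeks.
Q is off the critical path — its longest chain is 11 weeks, giving 11 of slack.
No other chain overtakes it, so the finish is 22 weeks.

22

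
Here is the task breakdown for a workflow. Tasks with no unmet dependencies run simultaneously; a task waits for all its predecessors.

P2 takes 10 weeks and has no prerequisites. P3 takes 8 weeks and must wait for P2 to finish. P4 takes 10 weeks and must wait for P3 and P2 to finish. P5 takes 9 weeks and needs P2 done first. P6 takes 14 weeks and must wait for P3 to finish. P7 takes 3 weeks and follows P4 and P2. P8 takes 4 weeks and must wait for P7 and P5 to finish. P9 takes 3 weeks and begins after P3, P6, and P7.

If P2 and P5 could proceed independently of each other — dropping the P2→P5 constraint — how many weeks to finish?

Before: longest chain P2→P3→P4→P7→P8 = 10+8+10+3+4 = 35, finish 35.
Without P2→P5, P5's earliest start moves from 10 to 0.
After: P2→P3→P4→P7→P8 = 10+8+10+3+4 = 35 → 35 weeks.

35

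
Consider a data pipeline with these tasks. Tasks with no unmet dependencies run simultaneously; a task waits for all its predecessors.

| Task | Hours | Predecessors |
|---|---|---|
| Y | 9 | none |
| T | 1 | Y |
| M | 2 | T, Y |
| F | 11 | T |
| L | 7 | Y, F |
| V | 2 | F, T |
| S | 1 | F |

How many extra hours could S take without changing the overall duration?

The longest chain is Y→T→F→L = 9+1+11+7 = 28; overall finish 28 hours.
Longest path through S: 22 hours (earliest finish 22, latest finish 28).
Float = 28 − 22 = 6.

6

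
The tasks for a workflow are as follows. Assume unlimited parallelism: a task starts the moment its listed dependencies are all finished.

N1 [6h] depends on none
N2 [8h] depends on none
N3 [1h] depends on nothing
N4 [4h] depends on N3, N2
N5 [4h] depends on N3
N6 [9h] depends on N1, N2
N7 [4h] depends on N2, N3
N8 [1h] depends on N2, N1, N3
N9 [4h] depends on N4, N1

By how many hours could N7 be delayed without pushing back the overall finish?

5

N2→N6 = 8+9 = 17 sets the makespan at 17 hours.
N7 finishes as early as 12 and must finish by 17.
Slack of N7 = 13 − 8 = 5 hours.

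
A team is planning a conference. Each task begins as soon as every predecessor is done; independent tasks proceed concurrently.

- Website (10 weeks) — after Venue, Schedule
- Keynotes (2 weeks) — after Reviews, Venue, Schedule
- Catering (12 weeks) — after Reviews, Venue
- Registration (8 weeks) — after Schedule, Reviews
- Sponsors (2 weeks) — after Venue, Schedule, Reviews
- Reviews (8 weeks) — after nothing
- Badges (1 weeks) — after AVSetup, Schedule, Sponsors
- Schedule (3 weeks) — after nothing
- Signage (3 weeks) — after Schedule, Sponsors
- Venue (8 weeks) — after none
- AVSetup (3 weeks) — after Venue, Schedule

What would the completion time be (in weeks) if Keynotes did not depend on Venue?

Original critical path: Venue→Catering = 8+12 = 20 ⇒ 20 weeks.
Dropping Venue→Keynotes doesn't change Keynotes's earliest start (8); another predecessor still binds.
The longest chain is now Venue→Catering = 8+12 = 20, so the job takes 20 weeks.

20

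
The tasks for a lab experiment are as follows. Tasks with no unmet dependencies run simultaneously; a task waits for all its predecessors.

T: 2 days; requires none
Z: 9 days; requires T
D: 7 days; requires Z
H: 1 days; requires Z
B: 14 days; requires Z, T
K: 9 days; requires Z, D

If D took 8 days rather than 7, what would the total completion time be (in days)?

28

Critical path before the change: T→Z→D→K = 2+9+7+9 = 27 giving 27 days.
Since D is critical, the +1 change carries straight to that chain (now 28 days).
No other chain overtakes it, so the finish is 28 days.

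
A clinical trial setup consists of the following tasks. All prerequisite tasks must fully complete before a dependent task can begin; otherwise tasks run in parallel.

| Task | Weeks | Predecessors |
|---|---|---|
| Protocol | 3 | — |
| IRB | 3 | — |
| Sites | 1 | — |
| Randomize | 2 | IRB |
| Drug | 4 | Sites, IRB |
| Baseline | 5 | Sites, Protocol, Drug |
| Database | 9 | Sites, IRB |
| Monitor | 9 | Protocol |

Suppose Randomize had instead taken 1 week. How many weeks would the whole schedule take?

As given, the longest chain is Protocol→Monitor = 3+9 = 12, so the finish is 12 weeks.
Randomize has 7 weeks of float (longest path through it is 5).
That remains the longest chain; total 12 weeks.

12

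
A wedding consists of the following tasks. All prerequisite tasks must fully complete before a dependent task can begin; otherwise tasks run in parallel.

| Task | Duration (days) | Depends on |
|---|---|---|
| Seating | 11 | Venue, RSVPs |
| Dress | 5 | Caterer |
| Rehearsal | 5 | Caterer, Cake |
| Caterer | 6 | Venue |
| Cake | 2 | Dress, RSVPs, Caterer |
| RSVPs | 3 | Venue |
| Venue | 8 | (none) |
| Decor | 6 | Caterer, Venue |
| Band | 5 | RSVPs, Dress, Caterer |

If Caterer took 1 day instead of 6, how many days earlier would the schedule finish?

Baseline: Venue→Caterer→Dress→Cake→Rehearsal = 8+6+5+2+5 = 26 → 26 days.
Caterer lies on that path, so at 1 day the path becomes 21 days.
The binding chain switches to Venue→RSVPs→Seating = 8+3+11 = 22; finish 22 days.
Change in finish: 22 − 26 = -4 days.

4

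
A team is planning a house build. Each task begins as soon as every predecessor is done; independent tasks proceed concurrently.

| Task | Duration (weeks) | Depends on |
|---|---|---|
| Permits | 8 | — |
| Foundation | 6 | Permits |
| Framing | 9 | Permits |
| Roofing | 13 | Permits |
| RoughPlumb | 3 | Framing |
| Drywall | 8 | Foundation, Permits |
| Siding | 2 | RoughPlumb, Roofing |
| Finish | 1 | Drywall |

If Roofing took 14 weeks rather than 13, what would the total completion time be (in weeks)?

24

The binding path is Permits→Roofing→Siding = 8+13+2 = 23; finish at 23 weeks.
Roofing is on the critical path; changing it to 14 makes that path 24 weeks.
The critical path is still Permits→Roofing→Siding; finish is now 24 weeks.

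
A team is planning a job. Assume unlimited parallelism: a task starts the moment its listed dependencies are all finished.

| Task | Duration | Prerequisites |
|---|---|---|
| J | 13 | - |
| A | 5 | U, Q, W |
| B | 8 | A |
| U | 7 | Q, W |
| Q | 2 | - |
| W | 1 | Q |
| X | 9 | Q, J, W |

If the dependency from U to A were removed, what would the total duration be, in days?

22

Before: longest chain Q→W→U→A→B = 2+1+7+5+8 = 23, finish 23.
Without U→A, A's earliest start moves from 10 to 3.
After: J→X = 13+9 = 22 → 22 days.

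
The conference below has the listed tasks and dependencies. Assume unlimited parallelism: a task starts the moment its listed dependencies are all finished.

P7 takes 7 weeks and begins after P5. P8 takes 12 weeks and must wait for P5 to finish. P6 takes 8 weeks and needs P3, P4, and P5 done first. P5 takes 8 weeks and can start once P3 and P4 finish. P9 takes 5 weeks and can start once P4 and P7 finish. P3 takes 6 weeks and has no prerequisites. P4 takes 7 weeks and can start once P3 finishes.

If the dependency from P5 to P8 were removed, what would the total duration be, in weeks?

Before: longest chain P3→P4→P5→P7→P9 = 6+7+8+7+5 = 33, finish 33.
Without P5→P8, P8's earliest start moves from 21 to 0.
The longest chain is now P3→P4→P5→P7→P9 = 6+7+8+7+5 = 33, so the schedule takes 33 weeks.

33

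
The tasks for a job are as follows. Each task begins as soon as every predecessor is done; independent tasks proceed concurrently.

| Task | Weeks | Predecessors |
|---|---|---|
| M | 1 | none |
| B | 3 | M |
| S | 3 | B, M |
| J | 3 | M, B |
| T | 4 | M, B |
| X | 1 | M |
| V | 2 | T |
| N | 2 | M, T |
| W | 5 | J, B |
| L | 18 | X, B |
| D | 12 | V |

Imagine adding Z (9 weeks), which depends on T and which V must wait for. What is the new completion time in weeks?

31

Originally the job takes 22 weeks.
With Z inserted, V now waits for max(T, Z).
New critical path: M→B→T→Z→V→D = 1+3+4+9+2+12 = 31 ⇒ 31 weeks.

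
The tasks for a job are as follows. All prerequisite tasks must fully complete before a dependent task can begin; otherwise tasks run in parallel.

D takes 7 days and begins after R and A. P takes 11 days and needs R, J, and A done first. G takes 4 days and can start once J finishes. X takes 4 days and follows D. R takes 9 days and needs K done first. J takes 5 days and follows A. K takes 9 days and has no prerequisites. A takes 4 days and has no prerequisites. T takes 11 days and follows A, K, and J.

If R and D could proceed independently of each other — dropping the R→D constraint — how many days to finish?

Original critical path: K→R→D→X = 9+9+7+4 = 29 ⇒ 29 days.
Without R→D, D's earliest start moves from 18 to 4.
After: K→R→P = 9+9+11 = 29 → 29 days.

29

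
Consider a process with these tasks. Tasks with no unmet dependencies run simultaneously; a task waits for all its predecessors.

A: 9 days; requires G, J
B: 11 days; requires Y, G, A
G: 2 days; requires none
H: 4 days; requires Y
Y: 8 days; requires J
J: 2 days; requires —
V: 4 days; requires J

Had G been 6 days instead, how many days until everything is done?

26

Actual critical path: G→A→B = 2+9+11 = 22 ⇒ 22 days.
Since G is critical, the +4 change carries straight to that chain (now 26 days).
The critical path is still G→A→B; finish is now 26 days.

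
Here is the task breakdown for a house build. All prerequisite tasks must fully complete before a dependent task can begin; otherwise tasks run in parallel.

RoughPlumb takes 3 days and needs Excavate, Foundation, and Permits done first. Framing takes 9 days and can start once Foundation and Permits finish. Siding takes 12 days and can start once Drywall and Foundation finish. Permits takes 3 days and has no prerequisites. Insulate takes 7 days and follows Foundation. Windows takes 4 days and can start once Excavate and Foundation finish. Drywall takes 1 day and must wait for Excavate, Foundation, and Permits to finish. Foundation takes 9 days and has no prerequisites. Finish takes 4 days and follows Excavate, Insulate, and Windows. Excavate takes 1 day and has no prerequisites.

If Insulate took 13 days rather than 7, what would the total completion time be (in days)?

26

The binding path is Foundation→Drywall→Siding = 9+1+12 = 22; finish at 22 days.
Insulate has 2 days of float (longest path through it is 20).
Now Foundation→Insulate→Finish = 9+13+4 = 26 is longest, so the finish becomes 26 days.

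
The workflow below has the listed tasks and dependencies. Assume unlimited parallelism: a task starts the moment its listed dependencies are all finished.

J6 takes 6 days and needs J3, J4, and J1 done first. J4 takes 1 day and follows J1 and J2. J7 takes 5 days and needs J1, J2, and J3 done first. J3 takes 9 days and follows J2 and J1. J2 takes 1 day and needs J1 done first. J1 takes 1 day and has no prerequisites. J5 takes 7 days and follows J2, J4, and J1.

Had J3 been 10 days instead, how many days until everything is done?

18

The binding path is J1→J2→J3→J6 = 1+1+9+6 = 17; finish at 17 days.
J3 lies on that path, so at 10 days the path becomes 18 days.
That remains the longest chain; total 18 days.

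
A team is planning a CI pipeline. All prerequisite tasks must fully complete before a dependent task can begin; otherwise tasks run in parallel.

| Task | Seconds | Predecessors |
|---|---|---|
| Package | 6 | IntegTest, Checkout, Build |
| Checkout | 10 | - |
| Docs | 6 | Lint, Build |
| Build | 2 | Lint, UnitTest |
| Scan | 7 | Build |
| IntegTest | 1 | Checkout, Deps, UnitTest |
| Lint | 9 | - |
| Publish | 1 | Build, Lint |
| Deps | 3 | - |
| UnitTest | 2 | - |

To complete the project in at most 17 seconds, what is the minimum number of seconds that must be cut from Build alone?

Current finish: 18 seconds; target: 17.
Build is on every critical path, so each second cut from Build cuts the finish by one (this holds down to a finish of 17).
Need 18 − 17 = 1 second off Build → Build becomes 1 second, finish becomes 17.

1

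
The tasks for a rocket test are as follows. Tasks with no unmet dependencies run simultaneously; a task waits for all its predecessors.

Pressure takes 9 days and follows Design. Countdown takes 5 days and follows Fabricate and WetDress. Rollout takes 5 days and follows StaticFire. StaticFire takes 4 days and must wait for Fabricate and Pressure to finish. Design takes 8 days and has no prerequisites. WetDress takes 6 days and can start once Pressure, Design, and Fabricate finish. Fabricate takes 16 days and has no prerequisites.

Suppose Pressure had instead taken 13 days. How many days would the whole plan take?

The binding path is Design→Pressure→WetDress→Countdown = 8+9+6+5 = 28; finish at 28 days.
Since Pressure is critical, the +4 change carries straight to that chain (now 32 days).
That remains the longest chain; total 32 days.

32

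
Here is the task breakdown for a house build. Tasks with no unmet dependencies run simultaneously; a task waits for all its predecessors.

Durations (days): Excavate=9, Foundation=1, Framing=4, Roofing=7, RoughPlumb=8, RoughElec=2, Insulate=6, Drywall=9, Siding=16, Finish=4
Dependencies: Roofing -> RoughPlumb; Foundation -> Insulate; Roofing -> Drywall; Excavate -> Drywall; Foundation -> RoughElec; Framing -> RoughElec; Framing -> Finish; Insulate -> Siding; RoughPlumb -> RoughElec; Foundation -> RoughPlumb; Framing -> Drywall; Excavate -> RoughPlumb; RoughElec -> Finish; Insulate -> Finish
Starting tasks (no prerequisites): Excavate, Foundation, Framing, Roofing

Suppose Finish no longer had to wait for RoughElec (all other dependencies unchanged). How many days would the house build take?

23

With the dependency in place, Excavate→RoughPlumb→RoughElec→Finish = 9+8+2+4 = 23 sets the finish at 23 days.
Without RoughElec→Finish, Finish's earliest start moves from 19 to 7.
After: Foundation→Insulate→Siding = 1+6+16 = 23 → 23 days.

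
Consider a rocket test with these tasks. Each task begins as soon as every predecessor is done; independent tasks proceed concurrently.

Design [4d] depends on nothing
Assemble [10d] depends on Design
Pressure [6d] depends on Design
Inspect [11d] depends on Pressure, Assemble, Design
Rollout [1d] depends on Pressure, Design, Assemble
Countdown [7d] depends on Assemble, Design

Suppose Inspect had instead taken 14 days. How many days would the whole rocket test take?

Actual critical path: Design→Assemble→Inspect = 4+10+11 = 25 ⇒ 25 days.
Since Inspect is critical, the +3 change carries straight to that chain (now 28 days).
That remains the longest chain; total 28 days.

28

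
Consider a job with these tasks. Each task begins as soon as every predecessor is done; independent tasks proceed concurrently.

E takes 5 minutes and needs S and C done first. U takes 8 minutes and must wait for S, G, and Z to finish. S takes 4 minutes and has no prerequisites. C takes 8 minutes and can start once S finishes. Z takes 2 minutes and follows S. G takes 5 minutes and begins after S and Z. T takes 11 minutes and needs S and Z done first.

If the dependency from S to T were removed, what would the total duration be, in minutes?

19

Before: longest chain S→Z→G→U = 4+2+5+8 = 19, finish 19.
Dropping S→T doesn't change T's earliest start (6); another predecessor still binds.
New critical path: S→Z→G→U = 4+2+5+8 = 19 ⇒ 19 minutes.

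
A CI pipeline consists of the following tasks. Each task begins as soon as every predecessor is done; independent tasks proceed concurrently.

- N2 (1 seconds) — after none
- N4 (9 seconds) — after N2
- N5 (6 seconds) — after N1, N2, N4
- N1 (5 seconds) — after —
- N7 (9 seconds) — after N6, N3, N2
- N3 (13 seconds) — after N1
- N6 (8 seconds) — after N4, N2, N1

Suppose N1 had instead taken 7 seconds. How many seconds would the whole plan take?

Critical path before the change: N1→N3→N7 = 5+13+9 = 27 giving 27 seconds.
N1 is on the critical path; changing it to 7 makes that path 29 seconds.
The critical path is still N1→N3→N7; finish is now 29 seconds.

29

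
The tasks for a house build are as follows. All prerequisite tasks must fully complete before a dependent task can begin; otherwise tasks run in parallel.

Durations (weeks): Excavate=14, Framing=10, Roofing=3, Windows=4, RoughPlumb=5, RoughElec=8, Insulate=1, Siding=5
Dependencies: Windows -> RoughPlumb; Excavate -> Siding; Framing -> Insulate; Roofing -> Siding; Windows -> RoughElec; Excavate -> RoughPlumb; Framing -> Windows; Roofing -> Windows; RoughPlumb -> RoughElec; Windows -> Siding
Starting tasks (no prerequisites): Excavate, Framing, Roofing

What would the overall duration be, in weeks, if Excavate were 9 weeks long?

27

Critical path before the change: Excavate→RoughPlumb→RoughElec = 14+5+8 = 27 giving 27 weeks.
Excavate lies on that path, so at 9 weeks the path becomes 22 weeks.
The binding chain switches to Framing→Windows→RoughPlumb→RoughElec = 10+4+5+8 = 27; finish 27 weeks.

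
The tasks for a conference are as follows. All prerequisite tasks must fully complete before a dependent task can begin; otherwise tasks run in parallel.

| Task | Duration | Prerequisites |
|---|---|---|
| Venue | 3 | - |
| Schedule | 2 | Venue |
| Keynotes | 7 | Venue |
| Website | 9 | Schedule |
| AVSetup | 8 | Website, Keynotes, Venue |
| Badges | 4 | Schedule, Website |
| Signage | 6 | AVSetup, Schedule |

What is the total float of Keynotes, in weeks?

Venue→Schedule→Website→AVSetup→Signage = 3+2+9+8+6 = 28 sets the makespan at 28 weeks.
Longest path through Keynotes: 24 weeks (earliest finish 10, latest finish 14).
So Keynotes can slip 14 − 10 = 4 weeks.

4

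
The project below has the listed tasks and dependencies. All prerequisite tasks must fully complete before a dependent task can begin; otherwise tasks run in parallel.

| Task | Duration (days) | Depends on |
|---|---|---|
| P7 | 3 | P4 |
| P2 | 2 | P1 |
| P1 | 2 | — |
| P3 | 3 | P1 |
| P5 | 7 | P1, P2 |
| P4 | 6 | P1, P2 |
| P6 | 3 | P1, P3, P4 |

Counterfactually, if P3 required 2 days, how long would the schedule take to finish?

As given, the longest chain is P1→P2→P4→P6 = 2+2+6+3 = 13, so the finish is 13 days.
P3 has 5 days of float (longest path through it is 8).
No other chain overtakes it, so the finish is 13 days.

13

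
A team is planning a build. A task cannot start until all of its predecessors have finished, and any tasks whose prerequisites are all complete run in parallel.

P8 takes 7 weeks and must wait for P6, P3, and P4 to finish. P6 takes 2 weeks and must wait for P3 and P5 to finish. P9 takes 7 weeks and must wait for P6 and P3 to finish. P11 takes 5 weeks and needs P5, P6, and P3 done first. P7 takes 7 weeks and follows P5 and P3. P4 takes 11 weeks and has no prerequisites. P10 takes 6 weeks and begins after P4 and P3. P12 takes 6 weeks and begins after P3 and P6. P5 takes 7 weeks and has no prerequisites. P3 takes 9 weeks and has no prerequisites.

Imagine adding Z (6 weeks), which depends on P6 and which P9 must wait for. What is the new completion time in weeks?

24

Originally the build takes 18 weeks.
With Z inserted, P9 now waits for max(P6, P3, Z).
New critical path: P3→P6→Z→P9 = 9+2+6+7 = 24 ⇒ 24 weeks.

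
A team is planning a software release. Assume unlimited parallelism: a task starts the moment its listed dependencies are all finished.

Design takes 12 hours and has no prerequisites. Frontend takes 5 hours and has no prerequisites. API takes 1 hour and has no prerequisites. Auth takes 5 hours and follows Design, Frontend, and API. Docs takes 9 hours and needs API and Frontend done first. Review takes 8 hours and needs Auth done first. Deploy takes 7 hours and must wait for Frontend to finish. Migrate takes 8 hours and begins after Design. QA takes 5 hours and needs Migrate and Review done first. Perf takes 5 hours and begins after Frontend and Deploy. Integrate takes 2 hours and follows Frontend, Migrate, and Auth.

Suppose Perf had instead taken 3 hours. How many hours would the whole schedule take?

As given, the longest chain is Design→Auth→Review→QA = 12+5+8+5 = 30, so the finish is 30 hours.
Perf is off the critical path — its longest chain is 17 hours, giving 13 of slack.
No other chain overtakes it, so the finish is 30 hours.

30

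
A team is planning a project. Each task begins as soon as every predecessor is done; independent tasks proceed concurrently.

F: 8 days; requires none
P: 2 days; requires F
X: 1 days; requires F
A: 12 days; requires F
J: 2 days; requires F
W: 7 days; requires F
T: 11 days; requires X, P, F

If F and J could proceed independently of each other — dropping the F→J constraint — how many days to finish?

21

With the dependency in place, F→P→T = 8+2+11 = 21 sets the finish at 21 days.
Without F→J, J's earliest start moves from 8 to 0.
New critical path: F→P→T = 8+2+11 = 21 ⇒ 21 days.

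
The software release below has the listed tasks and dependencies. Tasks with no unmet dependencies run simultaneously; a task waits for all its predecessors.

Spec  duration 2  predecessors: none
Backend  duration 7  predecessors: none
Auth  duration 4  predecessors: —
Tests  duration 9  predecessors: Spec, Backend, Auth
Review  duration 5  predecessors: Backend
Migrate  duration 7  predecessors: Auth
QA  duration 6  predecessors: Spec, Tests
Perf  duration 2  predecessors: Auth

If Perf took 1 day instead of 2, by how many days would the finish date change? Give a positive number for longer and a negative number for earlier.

0

Actual critical path: Backend→Tests→QA = 7+9+6 = 22 ⇒ 22 days.
Perf is off the critical path — its longest chain is 6 days, giving 16 of slack.
The critical path is still Backend→Tests→QA; finish is now 22 days.
Change in finish: 22 − 22 = +0 days.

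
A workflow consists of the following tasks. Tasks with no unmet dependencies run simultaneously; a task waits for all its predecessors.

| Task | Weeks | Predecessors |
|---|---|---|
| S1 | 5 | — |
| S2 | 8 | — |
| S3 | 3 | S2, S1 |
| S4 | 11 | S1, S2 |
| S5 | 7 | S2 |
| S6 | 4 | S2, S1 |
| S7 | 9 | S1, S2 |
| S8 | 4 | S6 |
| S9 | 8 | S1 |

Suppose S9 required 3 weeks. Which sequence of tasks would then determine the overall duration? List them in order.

S2, S4

Actual critical path: S2→S4 = 8+11 = 19 ⇒ 19 weeks.
S9 has 6 weeks of float (longest path through it is 13).
The critical path is still S2→S4; finish is now 19 weeks.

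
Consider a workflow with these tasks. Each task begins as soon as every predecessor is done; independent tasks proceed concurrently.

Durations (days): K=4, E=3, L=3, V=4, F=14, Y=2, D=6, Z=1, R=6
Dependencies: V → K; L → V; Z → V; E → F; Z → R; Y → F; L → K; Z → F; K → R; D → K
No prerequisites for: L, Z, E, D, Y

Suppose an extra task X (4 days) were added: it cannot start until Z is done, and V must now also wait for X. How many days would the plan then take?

Originally the plan takes 17 days.
With X inserted, V now waits for max(Z, L, X).
New critical path: Z→X→V→K→R = 1+4+4+4+6 = 19 ⇒ 19 days.

19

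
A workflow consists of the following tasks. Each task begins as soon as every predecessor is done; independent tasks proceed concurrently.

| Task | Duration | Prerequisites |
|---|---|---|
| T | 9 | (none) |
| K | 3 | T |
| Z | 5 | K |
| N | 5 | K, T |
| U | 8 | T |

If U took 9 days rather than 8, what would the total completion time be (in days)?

18

Actual critical path: T→U = 9+8 = 17 ⇒ 17 days.
U is on the critical path; changing it to 9 makes that path 18 days.
That remains the longest chain; total 18 days.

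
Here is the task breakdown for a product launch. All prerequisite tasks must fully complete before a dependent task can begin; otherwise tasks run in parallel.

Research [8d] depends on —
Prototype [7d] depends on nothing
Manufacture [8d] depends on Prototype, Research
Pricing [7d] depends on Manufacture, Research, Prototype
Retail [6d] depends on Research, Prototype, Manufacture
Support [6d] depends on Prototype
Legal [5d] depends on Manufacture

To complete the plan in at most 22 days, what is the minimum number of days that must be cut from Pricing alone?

Current finish: 23 days; target: 22.
Pricing is on every critical path, so each day cut from Pricing cuts the finish by one (this holds down to a finish of 22).
Need 23 − 22 = 1 day off Pricing → Pricing becomes 6 days, finish becomes 22.

1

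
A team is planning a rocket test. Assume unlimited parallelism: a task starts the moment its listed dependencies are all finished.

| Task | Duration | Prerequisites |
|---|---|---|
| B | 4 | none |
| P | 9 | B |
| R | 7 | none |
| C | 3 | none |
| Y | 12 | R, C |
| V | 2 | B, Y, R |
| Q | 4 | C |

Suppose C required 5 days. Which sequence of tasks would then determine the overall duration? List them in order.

R, Y, V

Critical path before the change: R→Y→V = 7+12+2 = 21 giving 21 days.
The longest path through C is only 17 days, so C has float 4.
The critical path is still R→Y→V; finish is now 21 days.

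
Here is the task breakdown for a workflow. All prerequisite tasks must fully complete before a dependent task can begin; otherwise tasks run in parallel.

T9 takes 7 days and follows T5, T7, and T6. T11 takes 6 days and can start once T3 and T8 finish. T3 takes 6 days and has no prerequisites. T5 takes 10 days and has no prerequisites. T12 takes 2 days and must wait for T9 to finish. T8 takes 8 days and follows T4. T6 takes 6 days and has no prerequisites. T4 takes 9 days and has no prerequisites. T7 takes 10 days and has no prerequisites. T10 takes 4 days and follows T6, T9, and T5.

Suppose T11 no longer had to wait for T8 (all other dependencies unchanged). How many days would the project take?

With the dependency in place, T4→T8→T11 = 9+8+6 = 23 sets the finish at 23 days.
Without T8→T11, T11's earliest start moves from 17 to 6.
The longest chain is now T5→T9→T10 = 10+7+4 = 21, so the project takes 21 days.

21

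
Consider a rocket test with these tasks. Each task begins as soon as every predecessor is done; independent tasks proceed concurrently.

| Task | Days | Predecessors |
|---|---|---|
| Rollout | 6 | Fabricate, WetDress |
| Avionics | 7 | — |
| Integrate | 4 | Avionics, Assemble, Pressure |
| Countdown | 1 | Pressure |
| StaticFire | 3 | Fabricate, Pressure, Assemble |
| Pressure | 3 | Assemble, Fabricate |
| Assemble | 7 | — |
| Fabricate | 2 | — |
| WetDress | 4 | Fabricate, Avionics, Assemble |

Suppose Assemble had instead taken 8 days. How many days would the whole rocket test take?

18

Critical path before the change: Assemble→WetDress→Rollout = 7+4+6 = 17 giving 17 days.
Assemble lies on that path, so at 8 days the path becomes 18 days.
That remains the longest chain; total 18 days.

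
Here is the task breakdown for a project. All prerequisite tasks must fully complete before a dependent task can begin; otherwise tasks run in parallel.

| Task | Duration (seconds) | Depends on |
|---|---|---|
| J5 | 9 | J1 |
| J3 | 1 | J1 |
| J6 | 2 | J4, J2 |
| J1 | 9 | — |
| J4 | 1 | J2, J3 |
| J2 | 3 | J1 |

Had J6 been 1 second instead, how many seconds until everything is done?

Baseline: J1→J5 = 9+9 = 18 → 18 seconds.
J6 has 3 seconds of float (longest path through it is 15).
The critical path is still J1→J5; finish is now 18 seconds.

18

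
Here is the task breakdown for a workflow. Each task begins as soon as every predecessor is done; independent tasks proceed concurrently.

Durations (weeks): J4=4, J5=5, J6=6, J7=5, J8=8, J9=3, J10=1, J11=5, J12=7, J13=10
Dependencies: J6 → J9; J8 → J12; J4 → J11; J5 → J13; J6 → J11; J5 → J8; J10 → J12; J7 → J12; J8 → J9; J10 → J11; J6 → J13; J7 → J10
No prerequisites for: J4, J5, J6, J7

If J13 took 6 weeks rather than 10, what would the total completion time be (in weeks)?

The binding path is J5→J8→J12 = 5+8+7 = 20; finish at 20 weeks.
The longest path through J13 is only 16 weeks, so J13 has float 4.
No other chain overtakes it, so the finish is 20 weeks.

20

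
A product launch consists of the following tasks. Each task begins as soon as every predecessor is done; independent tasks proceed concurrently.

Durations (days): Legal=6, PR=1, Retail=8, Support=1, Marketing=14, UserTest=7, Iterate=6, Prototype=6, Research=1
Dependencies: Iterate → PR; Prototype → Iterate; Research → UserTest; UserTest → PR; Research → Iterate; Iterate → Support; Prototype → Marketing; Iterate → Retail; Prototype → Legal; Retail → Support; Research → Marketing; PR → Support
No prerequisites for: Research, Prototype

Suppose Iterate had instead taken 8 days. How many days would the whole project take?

Critical path before the change: Prototype→Iterate→Retail→Support = 6+6+8+1 = 21 giving 21 days.
Iterate is on the critical path; changing it to 8 makes that path 23 days.
The critical path is still Prototype→Iterate→Retail→Support; finish is now 23 days.

23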